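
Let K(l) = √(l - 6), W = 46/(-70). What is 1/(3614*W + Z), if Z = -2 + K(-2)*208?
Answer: -363965/918112008 - 15925*I*√2/229528002 ≈ -0.00039643 - 9.812e-5*I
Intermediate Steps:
W = -23/35 (W = 46*(-1/70) = -23/35 ≈ -0.65714)
K(l) = √(-6 + l)
Z = -2 + 416*I*√2 (Z = -2 + √(-6 - 2)*208 = -2 + √(-8)*208 = -2 + (2*I*√2)*208 = -2 + 416*I*√2 ≈ -2.0 + 588.31*I)
1/(3614*W + Z) = 1/(3614*(-23/35) + (-2 + 416*I*√2)) = 1/(-83122/35 + (-2 + 416*I*√2)) = 1/(-83192/35 + 416*I*√2)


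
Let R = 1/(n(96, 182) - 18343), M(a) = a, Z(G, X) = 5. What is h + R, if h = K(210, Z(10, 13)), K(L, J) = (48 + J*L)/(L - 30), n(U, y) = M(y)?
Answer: 1107811/181610 ≈ 6.0999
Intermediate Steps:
n(U, y) = y
K(L, J) = (48 + J*L)/(-30 + L)
R = -1/18161 (R = 1/(182 - 18343) = 1/(-18161) = -1/18161 ≈ -5.5063e-5)
h = 61/10 (h = (48 + 5*210)/(-30 + 210) = (48 + 1050)/180 = (1/180)*1098 = 61/10 ≈ 6.1000)
h + R = 61/10 - 1/18161 = 1107811/181610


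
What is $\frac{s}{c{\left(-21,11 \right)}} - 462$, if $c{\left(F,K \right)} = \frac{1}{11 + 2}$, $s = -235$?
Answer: $-3517$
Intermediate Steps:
$c{\left(F,K \right)} = \frac{1}{13}$
$\frac{s}{c{\left(-21,11 \right)}} - 462 = - 235 \frac{1}{\frac{1}{13}} - 462 = \left(-235\right) 13 - 462 = -3055 - 462 = -3517$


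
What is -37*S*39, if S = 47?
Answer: -67821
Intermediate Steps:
-37*S*39 = -37*47*39 = -1739*39 = -67821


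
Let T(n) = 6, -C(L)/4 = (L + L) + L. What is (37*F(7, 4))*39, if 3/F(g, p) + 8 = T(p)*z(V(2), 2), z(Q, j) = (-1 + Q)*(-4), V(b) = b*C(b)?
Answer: 4329/1168 ≈ 3.7063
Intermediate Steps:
C(L) = -12*L (C(L) = -4*((L + L) + L) = -4*(2*L + L) = -12*L)
V(b) = -12*b² (V(b) = b*(-12*b) = -12*b²)
z(Q, j) = 4 - 4*Q
F(g, p) = 3/1168 (F(g, p) = 3/(-8 + 6*(4 - (-48)*2²)) = 3/(-8 + 6*(4 - (-48)*4)) = 3/(-8 + 6*(4 - 4*(-48))) = 3/(-8 + 6*(4 + 192)) = 3/(-8 + 6*196) = 3/(-8 + 1176) = 3/1168)
(37*F(7, 4))*39 = (37*(3/1168))*39 = (111/1168)*39 = 4329/1168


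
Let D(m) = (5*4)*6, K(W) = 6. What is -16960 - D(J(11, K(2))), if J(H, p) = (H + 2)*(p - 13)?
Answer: -17080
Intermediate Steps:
J(H, p) = (-13 + p)*(2 + H) (J(H, p) = (2 + H)*(-13 + p) = (-13 + p)*(2 + H))
D(m) = 120 (D(m) = 20*6 = 120)
-16960 - D(J(11, K(2))) = -16960 - 1*120 = -16960 - 120 = -17080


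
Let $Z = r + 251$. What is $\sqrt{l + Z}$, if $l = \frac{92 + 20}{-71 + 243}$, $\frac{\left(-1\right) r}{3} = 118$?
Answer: $\frac{3 i \sqrt{21027}}{43} \approx 10.117 i$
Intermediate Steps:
$r = -354$ ($r = \left(-3\right) 118 = -354$)
$l = \frac{28}{43}$ ($l = \frac{112}{172} = 112 \cdot \frac{1}{172} = \frac{28}{43} \approx 0.65116$)
$Z = -103$ ($Z = -354 + 251 = -103$)
$\sqrt{l + Z} = \sqrt{\frac{28}{43} - 103} = \sqrt{- \frac{4401}{43}} = \frac{3 i \sqrt{21027}}{43}$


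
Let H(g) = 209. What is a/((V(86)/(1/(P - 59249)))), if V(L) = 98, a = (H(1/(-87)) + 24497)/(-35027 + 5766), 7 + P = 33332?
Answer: 12353/37169546036 ≈ 3.3234e-7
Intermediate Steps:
P = 33325 (P = -7 + 33332 = 33325)
a = -24706/29261 (a = (209 + 24497)/(-35027 + 5766) = 24706/(-29261) = 24706*(-1/29261) = -24706/29261 ≈ -0.84433)
a/((V(86)/(1/(P - 59249)))) = -24706*1/(98*(33325 - 59249))/29261 = -24706/(29261*(98/(1/(-25924)))) = -24706/(29261*(98/(-1/25924))) = -24706/(29261*(98*(-25924))) = -24706/29261/(-2540552) = -24706/29261*(-1/2540552) = 12353/37169546036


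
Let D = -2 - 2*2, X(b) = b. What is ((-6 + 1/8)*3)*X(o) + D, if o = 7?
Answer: -1035/8 ≈ -129.38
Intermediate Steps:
D = -6 (D = -2 - 4 = -6)
((-6 + 1/8)*3)*X(o) + D = ((-6 + 1/8)*3)*7 - 6 = ((-6 + ⅛)*3)*7 - 6 = -47/8*3*7 - 6 = -141/8*7 - 6 = -987/8 - 6 = -1035/8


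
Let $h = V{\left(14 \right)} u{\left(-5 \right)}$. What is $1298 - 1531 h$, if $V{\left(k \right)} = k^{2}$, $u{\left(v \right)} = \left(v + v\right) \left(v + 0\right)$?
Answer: $-15002502$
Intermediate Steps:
$u{\left(v \right)} = 2 v^{2}$ ($u{\left(v \right)} = 2 v v = 2 v^{2}$)
$h = 9800$ ($h = 14^{2} \cdot 2 \left(-5\right)^{2} = 196 \cdot 2 \cdot 25 = 196 \cdot 50 = 9800$)
$1298 - 1531 h = 1298 - 15003800 = -15002502$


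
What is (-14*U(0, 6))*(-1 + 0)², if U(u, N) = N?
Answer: -84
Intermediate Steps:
(-14*U(0, 6))*(-1 + 0)² = (-14*6)*(-1 + 0)² = -84*(-1)² = -84*1 = -84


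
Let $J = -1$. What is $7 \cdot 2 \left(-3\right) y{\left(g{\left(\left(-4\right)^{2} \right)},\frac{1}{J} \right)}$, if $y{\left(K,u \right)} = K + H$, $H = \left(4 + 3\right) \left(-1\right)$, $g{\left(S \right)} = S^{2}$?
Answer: $-10458$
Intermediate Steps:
$H = -7$ ($H = 7 \left(-1\right) = -7$)
$y{\left(K,u \right)} = -7 + K$ ($y{\left(K,u \right)} = K - 7 = -7 + K$)
$7 \cdot 2 \left(-3\right) y{\left(g{\left(\left(-4\right)^{2} \right)},\frac{1}{J} \right)} = 7 \cdot 2 \left(-3\right) \left(-7 + \left(\left(-4\right)^{2}\right)^{2}\right) = 7 \left(-6\right) \left(-7 + 16^{2}\right) = - 42 \left(-7 + 256\right) = \left(-42\right) 249 = -10458$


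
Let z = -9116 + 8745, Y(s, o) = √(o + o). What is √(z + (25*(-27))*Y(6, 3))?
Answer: √(-371 - 675*√6) ≈ 44.993*I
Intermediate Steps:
Y(s, o) = √2*√o (Y(s, o) = √(2*o) = √2*√o)
z = -371
√(z + (25*(-27))*Y(6, 3)) = √(-371 + (25*(-27))*(√2*√3)) = √(-371 - 675*√6)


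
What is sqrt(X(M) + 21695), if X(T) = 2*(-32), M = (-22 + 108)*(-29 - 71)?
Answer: sqrt(21631) ≈ 147.07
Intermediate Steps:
M = -8600 (M = 86*(-100) = -8600)
X(T) = -64
sqrt(X(M) + 21695) = sqrt(-64 + 21695) = sqrt(21631)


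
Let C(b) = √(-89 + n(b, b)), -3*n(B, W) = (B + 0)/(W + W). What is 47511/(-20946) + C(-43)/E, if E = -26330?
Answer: -15837/6982 - I*√3210/157980 ≈ -2.2683 - 0.00035863*I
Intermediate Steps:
n(B, W) = -B/(6*W) (n(B, W) = -(B + 0)/(3*(W + W)) = -B/(3*(2*W)) = -B*1/(2*W)/3 = -B/(6*W))
C(b) = I*√3210/6 (C(b) = √(-89 - b/(6*b)) = √(-89 - ⅙) = √(-535/6) = I*√3210/6)
47511/(-20946) + C(-43)/E = 47511/(-20946) + (I*√3210/6)/(-26330) = 47511*(-1/20946) + (I*√3210/6)*(-1/26330) = -15837/6982 - I*√3210/157980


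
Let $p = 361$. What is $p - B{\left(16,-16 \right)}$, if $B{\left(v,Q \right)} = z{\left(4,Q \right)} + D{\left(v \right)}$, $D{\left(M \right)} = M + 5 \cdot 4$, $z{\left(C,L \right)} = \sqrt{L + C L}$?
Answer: $325 - 4 i \sqrt{5} \approx 325.0 - 8.9443 i$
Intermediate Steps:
$D{\left(M \right)} = 20 + M$ ($D{\left(M \right)} = M + 20 = 20 + M$)
$B{\left(v,Q \right)} = 20 + v + \sqrt{5} \sqrt{Q}$ ($B{\left(v,Q \right)} = \sqrt{Q \left(1 + 4\right)} + \left(20 + v\right) = \sqrt{Q 5} + \left(20 + v\right) = \sqrt{5 Q} + \left(20 + v\right) = \sqrt{5} \sqrt{Q} + \left(20 + v\right) = 20 + v + \sqrt{5} \sqrt{Q}$)
$p - B{\left(16,-16 \right)} = 361 - \left(20 + 16 + \sqrt{5} \sqrt{-16}\right) = 361 - \left(20 + 16 + \sqrt{5} \cdot 4 i\right) = 361 - \left(20 + 16 + 4 i \sqrt{5}\right) = 361 - \left(36 + 4 i \sqrt{5}\right) = 325 - 4 i \sqrt{5}$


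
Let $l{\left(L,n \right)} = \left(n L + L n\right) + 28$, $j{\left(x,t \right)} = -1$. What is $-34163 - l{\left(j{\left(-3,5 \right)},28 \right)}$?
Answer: $-34135$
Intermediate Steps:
$l{\left(L,n \right)} = 28 + 2 L n$ ($l{\left(L,n \right)} = \left(L n + L n\right) + 28 = 2 L n + 28 = 28 + 2 L n$)
$-34163 - l{\left(j{\left(-3,5 \right)},28 \right)} = -34163 - \left(28 + 2 \left(-1\right) 28\right) = -34163 - \left(28 - 56\right) = -34163 - -28 = -34163 + 28 = -34135$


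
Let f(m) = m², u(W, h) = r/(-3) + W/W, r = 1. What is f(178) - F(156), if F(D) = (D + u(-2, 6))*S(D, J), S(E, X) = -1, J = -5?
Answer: 95522/3 ≈ 31841.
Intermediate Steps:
u(W, h) = ⅔ (u(W, h) = 1/(-3) + W/W = 1*(-⅓) + 1 = -⅓ + 1 = ⅔)
F(D) = -⅔ - D (F(D) = (D + ⅔)*(-1) = (⅔ + D)*(-1) = -⅔ - D)
f(178) - F(156) = 178² - (-⅔ - 1*156) = 31684 - (-⅔ - 156) = 31684 - 1*(-470/3) = 31684 + 470/3 = 95522/3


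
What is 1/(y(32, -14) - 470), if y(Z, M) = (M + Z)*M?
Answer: -1/722 ≈ -0.0013850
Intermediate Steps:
y(Z, M) = M*(M + Z)
1/(y(32, -14) - 470) = 1/(-14*(-14 + 32) - 470) = 1/(-14*18 - 470) = 1/(-252 - 470) = 1/(-722) = -1/722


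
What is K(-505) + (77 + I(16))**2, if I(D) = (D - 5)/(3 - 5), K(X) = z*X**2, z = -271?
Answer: -276426651/4 ≈ -6.9107e+7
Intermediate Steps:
K(X) = -271*X**2
I(D) = 5/2 - D/2 (I(D) = (-5 + D)/(-2) = (-5 + D)*(-1/2) = 5/2 - D/2)
K(-505) + (77 + I(16))**2 = -271*(-505)**2 + (77 + (5/2 - 1/2*16))**2 = -271*255025 + (77 + (5/2 - 8))**2 = -69111775 + (77 - 11/2)**2 = -69111775 + (143/2)**2 = -69111775 + 20449/4 = -276426651/4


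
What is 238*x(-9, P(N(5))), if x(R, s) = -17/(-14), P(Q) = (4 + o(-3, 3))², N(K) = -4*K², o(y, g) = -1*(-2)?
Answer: 289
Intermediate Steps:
o(y, g) = 2
P(Q) = 36 (P(Q) = (4 + 2)² = 6² = 36)
x(R, s) = 17/14 (x(R, s) = -17*(-1/14) = 17/14)
238*x(-9, P(N(5))) = 238*(17/14) = 289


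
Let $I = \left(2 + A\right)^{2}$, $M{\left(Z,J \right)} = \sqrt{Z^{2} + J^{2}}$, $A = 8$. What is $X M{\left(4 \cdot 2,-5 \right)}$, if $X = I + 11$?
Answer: $111 \sqrt{89} \approx 1047.2$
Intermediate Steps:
$M{\left(Z,J \right)} = \sqrt{J^{2} + Z^{2}}$
$I = 100$ ($I = \left(2 + 8\right)^{2} = 10^{2} = 100$)
$X = 111$ ($X = 100 + 11 = 111$)
$X M{\left(4 \cdot 2,-5 \right)} = 111 \sqrt{\left(-5\right)^{2} + \left(4 \cdot 2\right)^{2}} = 111 \sqrt{25 + 8^{2}} = 111 \sqrt{25 + 64} = 111 \sqrt{89}$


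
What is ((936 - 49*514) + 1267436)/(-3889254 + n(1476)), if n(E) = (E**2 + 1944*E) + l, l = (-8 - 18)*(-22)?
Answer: 621593/579619 ≈ 1.0724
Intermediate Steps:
l = 572 (l = -26*(-22) = 572)
n(E) = 572 + E**2 + 1944*E (n(E) = (E**2 + 1944*E) + 572 = 572 + E**2 + 1944*E)
((936 - 49*514) + 1267436)/(-3889254 + n(1476)) = ((936 - 49*514) + 1267436)/(-3889254 + (572 + 1476**2 + 1944*1476)) = ((936 - 25186) + 1267436)/(-3889254 + (572 + 2178576 + 2869344)) = (-24250 + 1267436)/(-3889254 + 5048492) = 1243186/1159238 = 1243186*(1/1159238) = 621593/579619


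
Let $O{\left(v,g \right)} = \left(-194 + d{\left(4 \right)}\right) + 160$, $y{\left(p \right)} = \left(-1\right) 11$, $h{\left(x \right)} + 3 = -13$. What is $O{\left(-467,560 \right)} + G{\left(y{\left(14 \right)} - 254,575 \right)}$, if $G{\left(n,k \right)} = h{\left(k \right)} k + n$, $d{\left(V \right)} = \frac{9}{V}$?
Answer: $- \frac{37987}{4} \approx -9496.8$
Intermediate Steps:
$h{\left(x \right)} = -16$ ($h{\left(x \right)} = -3 - 13 = -16$)
$y{\left(p \right)} = -11$
$O{\left(v,g \right)} = - \frac{127}{4}$ ($O{\left(v,g \right)} = \left(-194 + \frac{9}{4}\right) + 160 = - \frac{767}{4} + 160 = - \frac{127}{4}$)
$G{\left(n,k \right)} = n - 16 k$ ($G{\left(n,k \right)} = - 16 k + n = n - 16 k$)
$O{\left(-467,560 \right)} + G{\left(y{\left(14 \right)} - 254,575 \right)} = - \frac{127}{4} - 9465 = - \frac{37987}{4}$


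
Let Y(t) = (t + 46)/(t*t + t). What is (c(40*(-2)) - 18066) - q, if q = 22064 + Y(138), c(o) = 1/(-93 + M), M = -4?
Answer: -1623219175/40449 ≈ -40130.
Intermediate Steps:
Y(t) = (46 + t)/(t + t²) (Y(t) = (46 + t)/(t² + t) = (46 + t)/(t + t²))
c(o) = -1/97 (c(o) = 1/(-93 - 4) = 1/(-97) = -1/97)
q = 9200692/417 (q = 22064 + (46 + 138)/(138*(1 + 138)) = 22064 + (1/138)*184/139 = 22064 + (1/138)*(1/139)*184 = 22064 + 4/417 = 9200692/417 ≈ 22064.)
(c(40*(-2)) - 18066) - q = (-1/97 - 18066) - 1*9200692/417 = -1752403/97 - 9200692/417 = -1623219175/40449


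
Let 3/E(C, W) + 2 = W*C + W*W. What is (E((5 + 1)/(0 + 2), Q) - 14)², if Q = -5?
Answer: 11881/64 ≈ 185.64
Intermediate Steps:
E(C, W) = 3/(-2 + W² + C*W) (E(C, W) = 3/(-2 + (W*C + W*W)) = 3/(-2 + (C*W + W²)) = 3/(-2 + (W² + C*W)) = 3/(-2 + W² + C*W))
(E((5 + 1)/(0 + 2), Q) - 14)² = (3/(-2 + (-5)² + ((5 + 1)/(0 + 2))*(-5)) - 14)² = (3/(-2 + 25 + (6/2)*(-5)) - 14)² = (3/(-2 + 25 + (6*(½))*(-5)) - 14)² = (3/(-2 + 25 + 3*(-5)) - 14)² = (3/(-2 + 25 - 15) - 14)² = (3/8 - 14)² = (-109/8)² = 11881/64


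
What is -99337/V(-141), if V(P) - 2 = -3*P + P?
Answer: -99337/284 ≈ -349.78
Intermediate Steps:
V(P) = 2 - 2*P (V(P) = 2 + (-3*P + P) = 2 - 2*P)
-99337/V(-141) = -99337/(2 - 2*(-141)) = -99337/(2 + 282) = -99337/284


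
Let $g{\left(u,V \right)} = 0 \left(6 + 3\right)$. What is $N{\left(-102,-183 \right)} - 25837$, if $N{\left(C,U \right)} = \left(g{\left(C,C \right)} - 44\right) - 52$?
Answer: $-25933$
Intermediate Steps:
$g{\left(u,V \right)} = 0$ ($g{\left(u,V \right)} = 0 \cdot 9 = 0$)
$N{\left(C,U \right)} = -96$ ($N{\left(C,U \right)} = \left(0 - 44\right) - 52 = -44 - 52 = -96$)
$N{\left(-102,-183 \right)} - 25837 = -96 - 25837 = -25933$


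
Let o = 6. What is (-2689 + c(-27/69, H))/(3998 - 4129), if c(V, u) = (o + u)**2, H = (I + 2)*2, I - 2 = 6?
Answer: 2013/131 ≈ 15.366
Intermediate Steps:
I = 8 (I = 2 + 6 = 8)
H = 20 (H = (8 + 2)*2 = 10*2 = 20)
c(V, u) = (6 + u)**2
(-2689 + c(-27/69, H))/(3998 - 4129) = (-2689 + (6 + 20)**2)/(3998 - 4129) = (-2689 + 26**2)/(-131) = (-2689 + 676)*(-1/131) = -2013*(-1/131) = 2013/131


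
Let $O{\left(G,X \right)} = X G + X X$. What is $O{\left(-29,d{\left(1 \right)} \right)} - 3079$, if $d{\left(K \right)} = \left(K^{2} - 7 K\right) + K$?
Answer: $-2909$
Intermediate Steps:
$d{\left(K \right)} = K^{2} - 6 K$
$O{\left(G,X \right)} = X^{2} + G X$ ($O{\left(G,X \right)} = G X + X^{2} = X^{2} + G X$)
$O{\left(-29,d{\left(1 \right)} \right)} - 3079 = 1 \left(-6 + 1\right) \left(-29 + 1 \left(-6 + 1\right)\right) - 3079 = 1 \left(-5\right) \left(-29 + 1 \left(-5\right)\right) - 3079 = - 5 \left(-29 - 5\right) - 3079 = \left(-5\right) \left(-34\right) - 3079 = 170 - 3079 = -2909$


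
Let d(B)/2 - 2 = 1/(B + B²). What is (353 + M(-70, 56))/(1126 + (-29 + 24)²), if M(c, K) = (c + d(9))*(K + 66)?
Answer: -346333/51795 ≈ -6.6866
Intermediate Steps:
d(B) = 4 + 2/(B + B²)
M(c, K) = (66 + K)*(181/45 + c) (M(c, K) = (c + 2*(1 + 2*9 + 2*9²)/(9*(1 + 9)))*(K + 66) = (c + 2*(⅑)*(1 + 18 + 2*81)/10)*(66 + K) = (c + 2*(⅑)*(⅒)*(1 + 18 + 162))*(66 + K) = (c + 2*(⅑)*(⅒)*181)*(66 + K) = (c + 181/45)*(66 + K) = (181/45 + c)*(66 + K) = (66 + K)*(181/45 + c))
(353 + M(-70, 56))/(1126 + (-29 + 24)²) = (353 + (3982/15 + 66*(-70) + (181/45)*56 + 56*(-70)))/(1126 + (-29 + 24)²) = (353 + (3982/15 - 4620 + 10136/45 - 3920))/(1126 + (-5)²) = (353 - 362218/45)/(1126 + 25) = -346333/45/1151 = -346333/45*1/1151 = -346333/51795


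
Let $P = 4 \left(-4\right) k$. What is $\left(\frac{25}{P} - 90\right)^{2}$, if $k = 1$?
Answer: $\frac{2146225}{256} \approx 8383.7$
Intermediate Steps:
$P = -16$ ($P = 4 \left(-4\right) 1 = \left(-16\right) 1 = -16$)
$\left(\frac{25}{P} - 90\right)^{2} = \left(\frac{25}{-16} - 90\right)^{2} = \left(25 \left(- \frac{1}{16}\right) - 90\right)^{2} = \left(- \frac{25}{16} - 90\right)^{2} = \left(- \frac{1465}{16}\right)^{2} = \frac{2146225}{256}$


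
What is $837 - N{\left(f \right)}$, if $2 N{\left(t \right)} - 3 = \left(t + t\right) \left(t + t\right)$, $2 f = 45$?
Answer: $-177$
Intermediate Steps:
$f = \frac{45}{2}$ ($f = \frac{1}{2} \cdot 45 = \frac{45}{2} \approx 22.5$)
$N{\left(t \right)} = \frac{3}{2} + 2 t^{2}$ ($N{\left(t \right)} = \frac{3}{2} + \frac{\left(t + t\right) \left(t + t\right)}{2} = \frac{3}{2} + \frac{2 t 2 t}{2} = \frac{3}{2} + \frac{4 t^{2}}{2} = \frac{3}{2} + 2 t^{2}$)
$837 - N{\left(f \right)} = 837 - \left(\frac{3}{2} + 2 \left(\frac{45}{2}\right)^{2}\right) = 837 - \left(\frac{3}{2} + 2 \cdot \frac{2025}{4}\right) = 837 - \left(\frac{3}{2} + \frac{2025}{2}\right) = 837 - 1014 = -177$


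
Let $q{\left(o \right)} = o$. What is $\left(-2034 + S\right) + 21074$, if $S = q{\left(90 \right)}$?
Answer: $19130$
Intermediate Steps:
$S = 90$
$\left(-2034 + S\right) + 21074 = \left(-2034 + 90\right) + 21074 = -1944 + 21074 = 19130$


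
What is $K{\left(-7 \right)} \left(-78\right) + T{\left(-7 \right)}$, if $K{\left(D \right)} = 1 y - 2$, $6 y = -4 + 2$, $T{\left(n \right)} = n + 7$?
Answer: $182$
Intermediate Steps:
$T{\left(n \right)} = 7 + n$
$y = - \frac{1}{3}$ ($y = \frac{-4 + 2}{6} = \frac{1}{6} \left(-2\right) = - \frac{1}{3} \approx -0.33333$)
$K{\left(D \right)} = - \frac{7}{3}$ ($K{\left(D \right)} = 1 \left(- \frac{1}{3}\right) - 2 = - \frac{1}{3} - 2 = - \frac{7}{3}$)
$K{\left(-7 \right)} \left(-78\right) + T{\left(-7 \right)} = \left(- \frac{7}{3}\right) \left(-78\right) + \left(7 - 7\right) = 182 + 0 = 182$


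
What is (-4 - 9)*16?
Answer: -208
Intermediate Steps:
(-4 - 9)*16 = -13*16 = -208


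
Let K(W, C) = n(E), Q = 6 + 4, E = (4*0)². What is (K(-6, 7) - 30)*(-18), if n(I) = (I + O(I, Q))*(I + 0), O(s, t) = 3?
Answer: 540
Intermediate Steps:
E = 0 (E = 0² = 0)
Q = 10
n(I) = I*(3 + I) (n(I) = (I + 3)*(I + 0) = (3 + I)*I = I*(3 + I))
K(W, C) = 0 (K(W, C) = 0*(3 + 0) = 0*3 = 0)
(K(-6, 7) - 30)*(-18) = (0 - 30)*(-18) = -30*(-18) = 540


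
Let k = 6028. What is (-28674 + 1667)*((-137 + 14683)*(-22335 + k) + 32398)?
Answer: 6405229232568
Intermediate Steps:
(-28674 + 1667)*((-137 + 14683)*(-22335 + k) + 32398) = (-28674 + 1667)*((-137 + 14683)*(-22335 + 6028) + 32398) = -27007*(14546*(-16307) + 32398) = -27007*(-237201622 + 32398) = -27007*(-237169224) = 6405229232568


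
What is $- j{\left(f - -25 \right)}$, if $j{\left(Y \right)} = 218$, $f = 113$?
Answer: $-218$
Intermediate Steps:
$- j{\left(f - -25 \right)} = \left(-1\right) 218 = -218$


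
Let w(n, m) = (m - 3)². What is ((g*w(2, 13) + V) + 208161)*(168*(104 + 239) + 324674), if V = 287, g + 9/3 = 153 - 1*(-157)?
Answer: 91425802104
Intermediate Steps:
w(n, m) = (-3 + m)²
g = 307 (g = -3 + (153 - 1*(-157)) = -3 + (153 + 157) = -3 + 310 = 307)
((g*w(2, 13) + V) + 208161)*(168*(104 + 239) + 324674) = ((307*(-3 + 13)² + 287) + 208161)*(168*(104 + 239) + 324674) = ((307*10² + 287) + 208161)*(168*343 + 324674) = ((307*100 + 287) + 208161)*(57624 + 324674) = ((30700 + 287) + 208161)*382298 = (30987 + 208161)*382298 = 239148*382298 = 91425802104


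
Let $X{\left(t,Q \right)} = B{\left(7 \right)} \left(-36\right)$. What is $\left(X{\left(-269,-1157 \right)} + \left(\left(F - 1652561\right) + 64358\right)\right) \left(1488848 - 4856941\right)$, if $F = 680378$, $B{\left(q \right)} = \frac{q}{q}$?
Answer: $3057760279073$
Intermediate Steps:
$B{\left(q \right)} = 1$
$X{\left(t,Q \right)} = -36$ ($X{\left(t,Q \right)} = 1 \left(-36\right) = -36$)
$\left(X{\left(-269,-1157 \right)} + \left(\left(F - 1652561\right) + 64358\right)\right) \left(1488848 - 4856941\right) = \left(-36 + \left(\left(680378 - 1652561\right) + 64358\right)\right) \left(1488848 - 4856941\right) = \left(-36 + \left(-972183 + 64358\right)\right) \left(-3368093\right) = \left(-36 - 907825\right) \left(-3368093\right) = \left(-907861\right) \left(-3368093\right) = 3057760279073$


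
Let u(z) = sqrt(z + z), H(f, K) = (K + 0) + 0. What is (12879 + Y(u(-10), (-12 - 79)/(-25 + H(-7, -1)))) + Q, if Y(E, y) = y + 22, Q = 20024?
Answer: 65857/2 ≈ 32929.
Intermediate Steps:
H(f, K) = K (H(f, K) = K + 0 = K)
u(z) = sqrt(2)*sqrt(z) (u(z) = sqrt(2*z) = sqrt(2)*sqrt(z))
Y(E, y) = 22 + y
(12879 + Y(u(-10), (-12 - 79)/(-25 + H(-7, -1)))) + Q = (12879 + (22 + (-12 - 79)/(-25 - 1))) + 20024 = (12879 + (22 - 91/(-26))) + 20024 = (12879 + (22 - 91*(-1/26))) + 20024 = (12879 + (22 + 7/2)) + 20024 = (12879 + 51/2) + 20024 = 25809/2 + 20024 = 65857/2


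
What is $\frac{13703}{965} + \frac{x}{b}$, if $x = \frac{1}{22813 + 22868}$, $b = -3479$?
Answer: $\frac{11283618124}{794620995} \approx 14.2$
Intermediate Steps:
$x = \frac{1}{45681} \approx 2.1891 \cdot 10^{-5}$
$\frac{13703}{965} + \frac{x}{b} = \frac{13703}{965} + \frac{1}{45681 \left(-3479\right)} = 13703 \cdot \frac{1}{965} + \frac{1}{45681} \left(- \frac{1}{3479}\right) = \frac{71}{5} - \frac{1}{158924199} = \frac{11283618124}{794620995}$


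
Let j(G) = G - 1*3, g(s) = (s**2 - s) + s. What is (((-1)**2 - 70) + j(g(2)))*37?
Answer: -2516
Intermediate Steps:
g(s) = s**2
j(G) = -3 + G (j(G) = G - 3 = -3 + G)
(((-1)**2 - 70) + j(g(2)))*37 = (((-1)**2 - 70) + (-3 + 2**2))*37 = ((1 - 70) + (-3 + 4))*37 = (-69 + 1)*37 = -68*37 = -2516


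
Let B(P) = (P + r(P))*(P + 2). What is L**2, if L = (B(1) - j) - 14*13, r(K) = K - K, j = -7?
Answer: 29584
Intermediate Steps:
r(K) = 0
B(P) = P*(2 + P) (B(P) = (P + 0)*(P + 2) = P*(2 + P))
L = -172 (L = (1*(2 + 1) - 1*(-7)) - 14*13 = (1*3 + 7) - 182 = (3 + 7) - 182 = 10 - 182 = -172)
L**2 = (-172)**2 = 29584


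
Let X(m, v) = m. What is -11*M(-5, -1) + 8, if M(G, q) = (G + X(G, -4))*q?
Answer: -102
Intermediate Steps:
M(G, q) = 2*G*q (M(G, q) = (G + G)*q = (2*G)*q = 2*G*q)
-11*M(-5, -1) + 8 = -22*(-5)*(-1) + 8 = -11*10 + 8 = -110 + 8 = -102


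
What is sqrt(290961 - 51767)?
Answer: sqrt(239194) ≈ 489.07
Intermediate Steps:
sqrt(290961 - 51767) = sqrt(239194)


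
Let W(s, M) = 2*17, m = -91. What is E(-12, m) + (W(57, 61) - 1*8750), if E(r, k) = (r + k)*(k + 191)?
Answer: -19016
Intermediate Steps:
W(s, M) = 34
E(r, k) = (191 + k)*(k + r) (E(r, k) = (k + r)*(191 + k) = (191 + k)*(k + r))
E(-12, m) + (W(57, 61) - 1*8750) = ((-91)² + 191*(-91) + 191*(-12) - 91*(-12)) + (34 - 1*8750) = (8281 - 17381 - 2292 + 1092) + (34 - 8750) = -10300 - 8716 = -19016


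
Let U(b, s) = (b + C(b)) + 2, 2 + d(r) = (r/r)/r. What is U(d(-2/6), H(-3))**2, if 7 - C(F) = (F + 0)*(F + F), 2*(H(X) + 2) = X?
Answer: 2116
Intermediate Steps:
H(X) = -2 + X/2
C(F) = 7 - 2*F**2 (C(F) = 7 - (F + 0)*(F + F) = 7 - F*2*F = 7 - 2*F**2)
d(r) = -2 + 1/r (d(r) = -2 + (r/r)/r = -2 + 1/r)
U(b, s) = 9 + b - 2*b**2 (U(b, s) = (b + (7 - 2*b**2)) + 2 = (7 + b - 2*b**2) + 2 = 9 + b - 2*b**2)
U(d(-2/6), H(-3))**2 = (9 + (-2 + 1/(-2/6)) - 2*(-2 + 1/(-2/6))**2)**2 = (9 + (-2 + 1/(-2*1/6)) - 2*(-2 + 1/(-2*1/6))**2)**2 = (9 + (-2 + 1/(-1/3)) - 2*(-2 + 1/(-1/3))**2)**2 = (9 + (-2 - 3) - 2*(-2 - 3)**2)**2 = (9 - 5 - 2*(-5)**2)**2 = (9 - 5 - 2*25)**2 = (9 - 5 - 50)**2 = (-46)**2 = 2116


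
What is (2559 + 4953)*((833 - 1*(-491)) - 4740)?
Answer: -25660992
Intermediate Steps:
(2559 + 4953)*((833 - 1*(-491)) - 4740) = 7512*((833 + 491) - 4740) = 7512*(1324 - 4740) = 7512*(-3416) = -25660992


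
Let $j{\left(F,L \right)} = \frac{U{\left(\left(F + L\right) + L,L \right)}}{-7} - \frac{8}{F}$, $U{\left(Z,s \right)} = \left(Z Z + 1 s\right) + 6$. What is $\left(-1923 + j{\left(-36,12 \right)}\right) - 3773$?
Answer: $- \frac{360292}{63} \approx -5718.9$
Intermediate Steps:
$U{\left(Z,s \right)} = 6 + s + Z^{2}$ ($U{\left(Z,s \right)} = \left(Z^{2} + s\right) + 6 = \left(s + Z^{2}\right) + 6 = 6 + s + Z^{2}$)
$j{\left(F,L \right)} = - \frac{6}{7} - \frac{8}{F} - \frac{L}{7} - \frac{\left(F + 2 L\right)^{2}}{7}$ ($j{\left(F,L \right)} = \frac{6 + L + \left(\left(F + L\right) + L\right)^{2}}{-7} - \frac{8}{F} = \left(6 + L + \left(F + 2 L\right)^{2}\right) \left(- \frac{1}{7}\right) - \frac{8}{F} = \left(- \frac{6}{7} - \frac{L}{7} - \frac{\left(F + 2 L\right)^{2}}{7}\right) - \frac{8}{F} = - \frac{6}{7} - \frac{8}{F} - \frac{L}{7} - \frac{\left(F + 2 L\right)^{2}}{7}$)
$\left(-1923 + j{\left(-36,12 \right)}\right) - 3773 = \left(-1923 + \frac{-56 - 36 \left(-6 - 12 - \left(-36 + 2 \cdot 12\right)^{2}\right)}{7 \left(-36\right)}\right) - 3773 = \left(-1923 + \frac{1}{7} \left(- \frac{1}{36}\right) \left(-56 - 36 \left(-6 - 12 - \left(-36 + 24\right)^{2}\right)\right)\right) - 3773 = \left(-1923 + \frac{1}{7} \left(- \frac{1}{36}\right) \left(-56 - 36 \left(-6 - 12 - \left(-12\right)^{2}\right)\right)\right) - 3773 = \left(-1923 + \frac{1}{7} \left(- \frac{1}{36}\right) \left(-56 - 36 \left(-6 - 12 - 144\right)\right)\right) - 3773 = \left(-1923 + \frac{1}{7} \left(- \frac{1}{36}\right) \left(-56 - -5832\right)\right) - 3773 = \left(-1923 + \frac{1}{7} \left(- \frac{1}{36}\right) \left(-56 + 5832\right)\right) - 3773 = \left(-1923 + \frac{1}{7} \left(- \frac{1}{36}\right) 5776\right) - 3773 = \left(-1923 - \frac{1444}{63}\right) - 3773 = - \frac{122593}{63} - 3773 = - \frac{360292}{63}$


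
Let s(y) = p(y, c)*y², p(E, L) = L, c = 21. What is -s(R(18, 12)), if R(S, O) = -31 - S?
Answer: -50421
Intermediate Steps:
s(y) = 21*y²
-s(R(18, 12)) = -21*(-31 - 1*18)² = -21*(-31 - 18)² = -21*(-49)² = -21*2401 = -1*50421 = -50421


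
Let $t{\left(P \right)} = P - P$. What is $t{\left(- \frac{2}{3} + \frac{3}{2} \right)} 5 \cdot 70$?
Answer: $0$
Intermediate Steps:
$t{\left(P \right)} = 0$
$t{\left(- \frac{2}{3} + \frac{3}{2} \right)} 5 \cdot 70 = 0 \cdot 5 \cdot 70 = 0 \cdot 70 = 0$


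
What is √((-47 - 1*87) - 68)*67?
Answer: 67*I*√202 ≈ 952.25*I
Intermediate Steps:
√((-47 - 1*87) - 68)*67 = √((-47 - 87) - 68)*67 = √(-134 - 68)*67 = √(-202)*67 = (I*√202)*67 = 67*I*√202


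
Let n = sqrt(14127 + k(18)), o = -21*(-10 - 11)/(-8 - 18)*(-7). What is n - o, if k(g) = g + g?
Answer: -3087/26 + sqrt(14163) ≈ 0.27763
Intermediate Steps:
k(g) = 2*g
o = 3087/26 (o = -(-441)/(-26)*(-7) = -(-441)*(-1)/26*(-7) = -21*21/26*(-7) = -441/26*(-7) = 3087/26 ≈ 118.73)
n = sqrt(14163) (n = sqrt(14127 + 2*18) = sqrt(14127 + 36) = sqrt(14163) ≈ 119.01)
n - o = sqrt(14163) - 1*3087/26 = sqrt(14163) - 3087/26 = -3087/26 + sqrt(14163)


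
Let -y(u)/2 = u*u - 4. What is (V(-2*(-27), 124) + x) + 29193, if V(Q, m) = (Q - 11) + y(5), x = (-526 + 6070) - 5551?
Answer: 29187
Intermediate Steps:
y(u) = 8 - 2*u² (y(u) = -2*(u*u - 4) = -2*(u² - 4) = -2*(-4 + u²) = 8 - 2*u²)
x = -7 (x = 5544 - 5551 = -7)
V(Q, m) = -53 + Q (V(Q, m) = (Q - 11) + (8 - 2*5²) = (-11 + Q) + (8 - 2*25) = (-11 + Q) + (8 - 50) = (-11 + Q) - 42 = -53 + Q)
(V(-2*(-27), 124) + x) + 29193 = ((-53 - 2*(-27)) - 7) + 29193 = ((-53 + 54) - 7) + 29193 = (1 - 7) + 29193 = -6 + 29193 = 29187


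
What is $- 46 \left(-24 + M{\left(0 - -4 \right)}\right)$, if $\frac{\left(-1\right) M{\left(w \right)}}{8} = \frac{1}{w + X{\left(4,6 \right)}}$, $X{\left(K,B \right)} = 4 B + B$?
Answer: $\frac{18952}{17} \approx 1114.8$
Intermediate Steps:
$X{\left(K,B \right)} = 5 B$
$M{\left(w \right)} = - \frac{8}{30 + w}$ ($M{\left(w \right)} = - \frac{8}{w + 5 \cdot 6} = - \frac{8}{w + 30} = - \frac{8}{30 + w}$)
$- 46 \left(-24 + M{\left(0 - -4 \right)}\right) = - 46 \left(-24 - \frac{8}{30 + \left(0 - -4\right)}\right) = - 46 \left(-24 - \frac{8}{30 + \left(0 + 4\right)}\right) = - 46 \left(-24 - \frac{8}{30 + 4}\right) = - 46 \left(-24 - \frac{8}{34}\right) = - 46 \left(-24 - \frac{4}{17}\right) = \left(-46\right) \left(- \frac{412}{17}\right) = \frac{18952}{17}$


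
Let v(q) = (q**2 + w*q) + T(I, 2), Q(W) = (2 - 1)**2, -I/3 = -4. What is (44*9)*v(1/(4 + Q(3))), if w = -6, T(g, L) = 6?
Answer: 47916/25 ≈ 1916.6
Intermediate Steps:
I = 12 (I = -3*(-4) = 12)
Q(W) = 1 (Q(W) = 1**2 = 1)
v(q) = 6 + q**2 - 6*q (v(q) = (q**2 - 6*q) + 6 = 6 + q**2 - 6*q)
(44*9)*v(1/(4 + Q(3))) = (44*9)*(6 + (1/(4 + 1))**2 - 6/(4 + 1)) = 396*(6 + (1/5)**2 - 6/5) = 396*(6 + (1/5)**2 - 6*1/5) = 396*(6 + 1/25 - 6/5) = 396*(121/25) = 47916/25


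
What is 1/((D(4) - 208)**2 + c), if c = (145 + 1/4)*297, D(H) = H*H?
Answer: 4/320013 ≈ 1.2499e-5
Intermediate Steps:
D(H) = H**2
c = 172557/4 (c = (145 + 1/4)*297 = (581/4)*297 = 172557/4 ≈ 43139.)
1/((D(4) - 208)**2 + c) = 1/((4**2 - 208)**2 + 172557/4) = 1/((16 - 208)**2 + 172557/4) = 1/((-192)**2 + 172557/4) = 1/(36864 + 172557/4) = 1/(320013/4) = 4/320013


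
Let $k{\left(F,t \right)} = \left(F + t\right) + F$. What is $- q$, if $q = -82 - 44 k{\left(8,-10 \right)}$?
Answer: $346$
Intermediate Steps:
$k{\left(F,t \right)} = t + 2 F$
$q = -346$ ($q = -82 - 44 \left(-10 + 2 \cdot 8\right) = -82 - 44 \left(-10 + 16\right) = -82 - 264 = -346$)
$- q = \left(-1\right) \left(-346\right) = 346$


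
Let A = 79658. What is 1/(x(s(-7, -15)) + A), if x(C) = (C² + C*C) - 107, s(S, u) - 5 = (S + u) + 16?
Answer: 1/79553 ≈ 1.2570e-5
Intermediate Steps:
s(S, u) = 21 + S + u (s(S, u) = 5 + ((S + u) + 16) = 5 + (16 + S + u) = 21 + S + u)
x(C) = -107 + 2*C² (x(C) = (C² + C²) - 107 = 2*C² - 107 = -107 + 2*C²)
1/(x(s(-7, -15)) + A) = 1/((-107 + 2*(21 - 7 - 15)²) + 79658) = 1/((-107 + 2*(-1)²) + 79658) = 1/((-107 + 2*1) + 79658) = 1/((-107 + 2) + 79658) = 1/(-105 + 79658) = 1/79553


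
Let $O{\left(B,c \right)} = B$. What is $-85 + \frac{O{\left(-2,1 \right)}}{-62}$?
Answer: $- \frac{2634}{31} \approx -84.968$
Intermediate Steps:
$-85 + \frac{O{\left(-2,1 \right)}}{-62} = -85 - \frac{2}{-62} = -85 - - \frac{1}{31} = -85 + \frac{1}{31} = - \frac{2634}{31}$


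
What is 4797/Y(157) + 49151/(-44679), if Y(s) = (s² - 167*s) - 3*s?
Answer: -24203258/7014603 ≈ -3.4504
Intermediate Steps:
Y(s) = s² - 170*s
4797/Y(157) + 49151/(-44679) = 4797/((157*(-170 + 157))) + 49151/(-44679) = 4797/((157*(-13))) + 49151*(-1/44679) = 4797/(-2041) - 49151/44679 = 4797*(-1/2041) - 49151/44679 = -369/157 - 49151/44679 = -24203258/7014603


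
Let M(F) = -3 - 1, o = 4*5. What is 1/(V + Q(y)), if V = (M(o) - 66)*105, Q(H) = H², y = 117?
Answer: 1/6339 ≈ 0.00015775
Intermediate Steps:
o = 20
M(F) = -4
V = -7350 (V = (-4 - 66)*105 = -70*105 = -7350)
1/(V + Q(y)) = 1/(-7350 + 117²) = 1/(-7350 + 13689) = 1/6339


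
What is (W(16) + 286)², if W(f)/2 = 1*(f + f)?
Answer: 122500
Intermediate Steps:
W(f) = 4*f (W(f) = 2*(1*(f + f)) = 2*(1*(2*f)) = 2*(2*f) = 4*f)
(W(16) + 286)² = (4*16 + 286)² = (64 + 286)² = 350² = 122500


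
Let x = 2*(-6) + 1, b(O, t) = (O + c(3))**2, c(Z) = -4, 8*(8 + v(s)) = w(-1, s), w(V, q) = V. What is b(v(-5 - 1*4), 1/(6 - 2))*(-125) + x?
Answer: -1176829/64 ≈ -18388.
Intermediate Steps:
v(s) = -65/8 (v(s) = -8 + (1/8)*(-1) = -8 - 1/8 = -65/8)
b(O, t) = (-4 + O)**2 (b(O, t) = (O - 4)**2 = (-4 + O)**2)
x = -11 (x = -12 + 1 = -11)
b(v(-5 - 1*4), 1/(6 - 2))*(-125) + x = (-4 - 65/8)**2*(-125) - 11 = (-97/8)**2*(-125) - 11 = (9409/64)*(-125) - 11 = -1176125/64 - 11 = -1176829/64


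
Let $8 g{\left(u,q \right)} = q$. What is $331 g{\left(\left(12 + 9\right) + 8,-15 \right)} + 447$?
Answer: $- \frac{1389}{8} \approx -173.63$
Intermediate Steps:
$g{\left(u,q \right)} = \frac{q}{8}$
$331 g{\left(\left(12 + 9\right) + 8,-15 \right)} + 447 = 331 \cdot \frac{1}{8} \left(-15\right) + 447 = 331 \left(- \frac{15}{8}\right) + 447 = - \frac{4965}{8} + 447 = - \frac{1389}{8}$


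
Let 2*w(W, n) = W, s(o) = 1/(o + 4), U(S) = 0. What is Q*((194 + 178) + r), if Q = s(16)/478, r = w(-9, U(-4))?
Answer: 147/3824 ≈ 0.038441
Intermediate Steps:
s(o) = 1/(4 + o)
w(W, n) = W/2
r = -9/2 (r = (½)*(-9) = -9/2 ≈ -4.5000)
Q = 1/9560 (Q = 1/((4 + 16)*478) = (1/478)/20 = (1/20)*(1/478) = 1/9560 ≈ 0.00010460)
Q*((194 + 178) + r) = ((194 + 178) - 9/2)/9560 = (372 - 9/2)/9560 = (1/9560)*(735/2) = 147/3824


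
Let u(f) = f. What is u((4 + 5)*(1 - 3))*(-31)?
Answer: 558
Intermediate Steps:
u((4 + 5)*(1 - 3))*(-31) = ((4 + 5)*(1 - 3))*(-31) = (9*(-2))*(-31) = -18*(-31) = 558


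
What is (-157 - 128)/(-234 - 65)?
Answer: 285/299 ≈ 0.95318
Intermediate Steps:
(-157 - 128)/(-234 - 65) = -285/(-299) = -285*(-1/299) = 285/299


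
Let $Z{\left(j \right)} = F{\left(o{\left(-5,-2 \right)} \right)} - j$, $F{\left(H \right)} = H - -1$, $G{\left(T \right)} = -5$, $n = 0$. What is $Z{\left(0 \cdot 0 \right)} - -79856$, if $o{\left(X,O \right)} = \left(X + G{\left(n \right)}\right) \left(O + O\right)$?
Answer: $79897$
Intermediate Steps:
$o{\left(X,O \right)} = 2 O \left(-5 + X\right)$ ($o{\left(X,O \right)} = \left(X - 5\right) \left(O + O\right) = \left(-5 + X\right) 2 O = 2 O \left(-5 + X\right)$)
$F{\left(H \right)} = 1 + H$ ($F{\left(H \right)} = H + 1 = 1 + H$)
$Z{\left(j \right)} = 41 - j$ ($Z{\left(j \right)} = \left(1 + 2 \left(-2\right) \left(-5 - 5\right)\right) - j = \left(1 + 2 \left(-2\right) \left(-10\right)\right) - j = \left(1 + 40\right) - j = 41 - j$)
$Z{\left(0 \cdot 0 \right)} - -79856 = \left(41 - 0 \cdot 0\right) - -79856 = \left(41 - 0\right) + 79856 = \left(41 + 0\right) + 79856 = 41 + 79856 = 79897$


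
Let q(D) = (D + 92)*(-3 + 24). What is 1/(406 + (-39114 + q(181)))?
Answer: -1/32975 ≈ -3.0326e-5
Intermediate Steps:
q(D) = 1932 + 21*D (q(D) = (92 + D)*21 = 1932 + 21*D)
1/(406 + (-39114 + q(181))) = 1/(406 + (-39114 + (1932 + 21*181))) = 1/(406 + (-39114 + (1932 + 3801))) = 1/(406 + (-39114 + 5733)) = 1/(406 - 33381) = 1/(-32975) = -1/32975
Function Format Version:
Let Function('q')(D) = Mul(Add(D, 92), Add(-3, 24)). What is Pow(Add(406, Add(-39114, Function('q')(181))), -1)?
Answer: Rational(-1, 32975) ≈ -3.0326e-5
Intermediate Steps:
Function('q')(D) = Add(1932, Mul(21, D)) (Function('q')(D) = Mul(Add(92, D), 21) = Add(1932, Mul(21, D)))
Pow(Add(406, Add(-39114, Function('q')(181))), -1) = Pow(Add(406, Add(-39114, Add(1932, Mul(21, 181)))), -1) = Pow(Add(406, Add(-39114, Add(1932, 3801))), -1) = Pow(Add(406, Add(-39114, 5733)), -1) = Pow(Add(406, -33381), -1) = Pow(-32975, -1) = Rational(-1, 32975)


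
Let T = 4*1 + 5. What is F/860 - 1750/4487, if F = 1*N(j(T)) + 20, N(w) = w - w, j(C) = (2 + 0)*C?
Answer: -10109/27563 ≈ -0.36676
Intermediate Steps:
T = 9 (T = 4 + 5 = 9)
j(C) = 2*C
N(w) = 0
F = 20 (F = 1*0 + 20 = 0 + 20 = 20)
F/860 - 1750/4487 = 20/860 - 1750/4487 = 20*(1/860) - 1750*1/4487 = 1/43 - 250/641 = -10109/27563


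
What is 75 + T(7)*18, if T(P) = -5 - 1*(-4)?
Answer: 57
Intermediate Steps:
T(P) = -1 (T(P) = -5 + 4 = -1)
75 + T(7)*18 = 75 - 1*18 = 75 - 18 = 57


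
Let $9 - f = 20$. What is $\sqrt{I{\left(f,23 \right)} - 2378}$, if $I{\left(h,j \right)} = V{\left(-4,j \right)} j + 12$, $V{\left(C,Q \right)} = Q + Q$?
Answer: $2 i \sqrt{327} \approx 36.166 i$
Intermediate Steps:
$f = -11$ ($f = 9 - 20 = -11$)
$V{\left(C,Q \right)} = 2 Q$
$I{\left(h,j \right)} = 12 + 2 j^{2}$ ($I{\left(h,j \right)} = 2 j j + 12 = 2 j^{2} + 12 = 12 + 2 j^{2}$)
$\sqrt{I{\left(f,23 \right)} - 2378} = \sqrt{\left(12 + 2 \cdot 23^{2}\right) - 2378} = \sqrt{\left(12 + 2 \cdot 529\right) - 2378} = \sqrt{\left(12 + 1058\right) - 2378} = \sqrt{1070 - 2378} = \sqrt{-1308} = 2 i \sqrt{327}$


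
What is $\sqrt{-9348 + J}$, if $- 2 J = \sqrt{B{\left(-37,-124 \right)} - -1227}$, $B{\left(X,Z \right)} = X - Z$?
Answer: $\frac{\sqrt{-37392 - 6 \sqrt{146}}}{2} \approx 96.779 i$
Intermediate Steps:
$J = - \frac{3 \sqrt{146}}{2}$ ($J = - \frac{\sqrt{\left(-37 - -124\right) - -1227}}{2} = - \frac{\sqrt{\left(-37 + 124\right) + \left(-53 + 1280\right)}}{2} = - \frac{\sqrt{87 + 1227}}{2} = - \frac{\sqrt{1314}}{2} = - \frac{3 \sqrt{146}}{2} \approx -18.125$)
$\sqrt{-9348 + J} = \sqrt{-9348 - \frac{3 \sqrt{146}}{2}}$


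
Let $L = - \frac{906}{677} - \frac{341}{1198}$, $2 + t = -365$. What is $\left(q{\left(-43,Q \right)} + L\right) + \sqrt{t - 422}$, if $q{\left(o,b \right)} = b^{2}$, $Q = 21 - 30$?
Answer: $\frac{64378481}{811046} + i \sqrt{789} \approx 79.377 + 28.089 i$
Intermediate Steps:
$t = -367$ ($t = -2 - 365 = -367$)
$Q = -9$ ($Q = 21 - 30 = -9$)
$L = - \frac{1316245}{811046}$ ($L = \left(-906\right) \frac{1}{677} - \frac{341}{1198} = - \frac{906}{677} - \frac{341}{1198} = - \frac{1316245}{811046} \approx -1.6229$)
$\left(q{\left(-43,Q \right)} + L\right) + \sqrt{t - 422} = \left(\left(-9\right)^{2} - \frac{1316245}{811046}\right) + \sqrt{-367 - 422} = \left(81 - \frac{1316245}{811046}\right) + \sqrt{-789} = \frac{64378481}{811046} + i \sqrt{789}$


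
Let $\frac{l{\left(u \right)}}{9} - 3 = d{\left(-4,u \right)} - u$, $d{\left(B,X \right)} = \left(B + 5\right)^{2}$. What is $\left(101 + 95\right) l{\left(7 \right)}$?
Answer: $-5292$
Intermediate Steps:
$d{\left(B,X \right)} = \left(5 + B\right)^{2}$
$l{\left(u \right)} = 36 - 9 u$ ($l{\left(u \right)} = 27 + 9 \left(\left(5 - 4\right)^{2} - u\right) = 27 + 9 \left(1^{2} - u\right) = 27 + 9 \left(1 - u\right) = 27 - \left(-9 + 9 u\right) = 36 - 9 u$)
$\left(101 + 95\right) l{\left(7 \right)} = \left(101 + 95\right) \left(36 - 63\right) = 196 \left(36 - 63\right) = 196 \left(-27\right) = -5292$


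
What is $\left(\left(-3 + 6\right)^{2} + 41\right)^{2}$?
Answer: $2500$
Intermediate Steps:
$\left(\left(-3 + 6\right)^{2} + 41\right)^{2} = \left(3^{2} + 41\right)^{2} = \left(9 + 41\right)^{2} = 50^{2} = 2500$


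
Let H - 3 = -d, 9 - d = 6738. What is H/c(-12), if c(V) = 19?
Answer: 6732/19 ≈ 354.32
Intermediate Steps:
d = -6729 (d = 9 - 1*6738 = 9 - 6738 = -6729)
H = 6732 (H = 3 - 1*(-6729) = 3 + 6729 = 6732)
H/c(-12) = 6732/19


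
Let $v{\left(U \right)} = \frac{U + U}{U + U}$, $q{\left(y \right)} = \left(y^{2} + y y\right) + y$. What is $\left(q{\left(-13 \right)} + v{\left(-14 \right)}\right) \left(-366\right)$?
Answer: $-119316$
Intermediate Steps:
$q{\left(y \right)} = y + 2 y^{2}$ ($q{\left(y \right)} = \left(y^{2} + y^{2}\right) + y = 2 y^{2} + y = y + 2 y^{2}$)
$v{\left(U \right)} = 1$ ($v{\left(U \right)} = \frac{2 U}{2 U} = 2 U \frac{1}{2 U} = 1$)
$\left(q{\left(-13 \right)} + v{\left(-14 \right)}\right) \left(-366\right) = \left(- 13 \left(1 + 2 \left(-13\right)\right) + 1\right) \left(-366\right) = \left(- 13 \left(1 - 26\right) + 1\right) \left(-366\right) = \left(\left(-13\right) \left(-25\right) + 1\right) \left(-366\right) = \left(325 + 1\right) \left(-366\right) = 326 \left(-366\right) = -119316$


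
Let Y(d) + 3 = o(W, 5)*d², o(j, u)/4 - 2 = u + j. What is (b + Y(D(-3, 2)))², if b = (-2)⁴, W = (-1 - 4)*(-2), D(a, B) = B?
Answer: 81225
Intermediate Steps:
W = 10 (W = -5*(-2) = 10)
b = 16
o(j, u) = 8 + 4*j + 4*u (o(j, u) = 8 + 4*(u + j) = 8 + 4*(j + u) = 8 + (4*j + 4*u) = 8 + 4*j + 4*u)
Y(d) = -3 + 68*d² (Y(d) = -3 + (8 + 4*10 + 4*5)*d² = -3 + (8 + 40 + 20)*d² = -3 + 68*d²)
(b + Y(D(-3, 2)))² = (16 + (-3 + 68*2²))² = (16 + (-3 + 68*4))² = (16 + (-3 + 272))² = (16 + 269)² = 285² = 81225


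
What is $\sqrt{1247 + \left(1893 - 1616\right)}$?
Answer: $2 \sqrt{381} \approx 39.038$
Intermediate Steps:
$\sqrt{1247 + \left(1893 - 1616\right)} = \sqrt{1247 + 277} = \sqrt{1524} = 2 \sqrt{381}$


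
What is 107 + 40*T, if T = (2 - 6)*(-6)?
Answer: 1067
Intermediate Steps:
T = 24 (T = -4*(-6) = 24)
107 + 40*T = 107 + 40*24 = 107 + 960 = 1067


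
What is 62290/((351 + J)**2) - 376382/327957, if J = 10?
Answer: -28622037092/42739684197 ≈ -0.66968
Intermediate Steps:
62290/((351 + J)**2) - 376382/327957 = 62290/((351 + 10)**2) - 376382/327957 = 62290/(361**2) - 376382*1/327957 = 62290/130321 - 376382/327957 = -28622037092/42739684197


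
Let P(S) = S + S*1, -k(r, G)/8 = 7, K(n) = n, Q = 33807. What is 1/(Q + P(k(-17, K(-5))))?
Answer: 1/33695 ≈ 2.9678e-5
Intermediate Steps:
k(r, G) = -56 (k(r, G) = -8*7 = -56)
P(S) = 2*S (P(S) = S + S = 2*S)
1/(Q + P(k(-17, K(-5)))) = 1/(33807 + 2*(-56)) = 1/(33807 - 112) = 1/33695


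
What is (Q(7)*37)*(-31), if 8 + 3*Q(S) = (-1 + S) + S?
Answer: -5735/3 ≈ -1911.7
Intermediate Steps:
Q(S) = -3 + 2*S/3 (Q(S) = -8/3 + ((-1 + S) + S)/3 = -8/3 + (-1 + 2*S)/3 = -8/3 + (-1/3 + 2*S/3) = -3 + 2*S/3)
(Q(7)*37)*(-31) = ((-3 + (2/3)*7)*37)*(-31) = ((-3 + 14/3)*37)*(-31) = ((5/3)*37)*(-31) = (185/3)*(-31) = -5735/3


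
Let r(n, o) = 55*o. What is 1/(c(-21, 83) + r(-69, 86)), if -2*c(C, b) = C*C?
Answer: 2/9019 ≈ 0.00022175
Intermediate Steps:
c(C, b) = -C**2/2 (c(C, b) = -C*C/2 = -C**2/2)
1/(c(-21, 83) + r(-69, 86)) = 1/(-1/2*(-21)**2 + 55*86) = 1/(-1/2*441 + 4730) = 1/(-441/2 + 4730) = 1/(9019/2) = 2/9019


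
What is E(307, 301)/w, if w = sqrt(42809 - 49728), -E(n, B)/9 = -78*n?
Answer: -215514*I*sqrt(6919)/6919 ≈ -2590.9*I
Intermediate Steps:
E(n, B) = 702*n (E(n, B) = -(-702)*n = 702*n)
w = I*sqrt(6919) (w = sqrt(-6919) = I*sqrt(6919) ≈ 83.181*I)
E(307, 301)/w = (702*307)/((I*sqrt(6919))) = 215514*(-I*sqrt(6919)/6919) = -215514*I*sqrt(6919)/6919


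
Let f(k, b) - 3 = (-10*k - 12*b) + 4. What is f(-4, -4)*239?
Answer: 22705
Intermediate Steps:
f(k, b) = 7 - 12*b - 10*k (f(k, b) = 3 + ((-10*k - 12*b) + 4) = 3 + ((-12*b - 10*k) + 4) = 3 + (4 - 12*b - 10*k) = 7 - 12*b - 10*k)
f(-4, -4)*239 = (7 - 12*(-4) - 10*(-4))*239 = (7 + 48 + 40)*239 = 95*239 = 22705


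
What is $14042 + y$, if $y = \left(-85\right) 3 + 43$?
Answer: $13830$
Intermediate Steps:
$y = -212$ ($y = -255 + 43 = -212$)
$14042 + y = 14042 - 212 = 13830$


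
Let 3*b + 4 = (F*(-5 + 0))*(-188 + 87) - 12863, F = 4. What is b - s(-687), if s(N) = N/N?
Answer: -10850/3 ≈ -3616.7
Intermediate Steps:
s(N) = 1
b = -10847/3 (b = -4/3 + ((4*(-5 + 0))*(-188 + 87) - 12863)/3 = -4/3 + ((4*(-5))*(-101) - 12863)/3 = -4/3 + (-20*(-101) - 12863)/3 = -4/3 + (2020 - 12863)/3 = -4/3 + (⅓)*(-10843) = -4/3 - 10843/3 = -10847/3 ≈ -3615.7)
b - s(-687) = -10847/3 - 1*1 = -10847/3 - 1 = -10850/3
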